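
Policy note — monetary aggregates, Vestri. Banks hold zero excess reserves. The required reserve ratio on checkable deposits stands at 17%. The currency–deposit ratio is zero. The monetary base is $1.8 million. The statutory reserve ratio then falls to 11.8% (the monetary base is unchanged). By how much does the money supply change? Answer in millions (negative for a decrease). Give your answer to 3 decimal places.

$4.666 million

Initially m₁ = 1 / (0.17) ≈ 5.88235, so M₁ = 5.88235 × 1.8 ≈ 10.5882 million.
After the change m₂ = 1 / (0.118) ≈ 8.47458, so M₂ = 8.47458 × 1.8 ≈ 15.2542 million.
ΔM = M₂ − M₁ = 15.2542 − 10.5882 = 4.666 million.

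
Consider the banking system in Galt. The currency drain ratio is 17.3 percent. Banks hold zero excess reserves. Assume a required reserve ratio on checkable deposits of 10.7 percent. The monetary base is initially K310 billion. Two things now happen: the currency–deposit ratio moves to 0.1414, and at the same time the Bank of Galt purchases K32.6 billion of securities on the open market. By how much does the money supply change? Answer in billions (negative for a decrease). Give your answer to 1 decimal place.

K275.6 billion

Before: m₁ = (1 + 0.173) / (0.107 + 0.173) ≈ 4.18929, MB₁ = 310, so M₁ = 4.18929 × 310 = 1298.6799 billion.
After: m₂ = (1 + 0.1414) / (0.107 + 0.1414) ≈ 4.59501, MB₂ = 310 + 32.6 = 342.6, so M₂ = 4.59501 × 342.6 ≈ 1574.2504 billion.
ΔM = M₂ − M₁ = 1574.2504 − 1298.6799 = 275.5705 billion.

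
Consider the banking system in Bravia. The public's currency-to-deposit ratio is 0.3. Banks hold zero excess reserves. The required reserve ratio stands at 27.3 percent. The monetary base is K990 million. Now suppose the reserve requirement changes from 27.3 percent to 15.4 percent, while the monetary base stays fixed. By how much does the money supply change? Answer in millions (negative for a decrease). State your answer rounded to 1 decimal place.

Initially m₁ = (1 + 0.3) / (0.273 + 0.3) ≈ 2.26876, so M₁ = 2.26876 × 990 = 2246.0724 million.
After the change m₂ = (1 + 0.3) / (0.154 + 0.3) ≈ 2.86344, so M₂ = 2.86344 × 990 = 2834.8056 million.
ΔM = M₂ − M₁ = 2834.8056 − 2246.0724 = 588.7332 million.

K588.7 million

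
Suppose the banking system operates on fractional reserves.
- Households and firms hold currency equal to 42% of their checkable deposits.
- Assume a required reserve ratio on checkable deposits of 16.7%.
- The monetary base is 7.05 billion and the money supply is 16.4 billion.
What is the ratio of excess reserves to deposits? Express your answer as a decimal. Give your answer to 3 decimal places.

0.023

Using m = M/MB = 16.4/7.05 ≈ 2.326241. Since m = (1 + c)/(c + rr + e), the denominator satisfies c + rr + e = (1 + c)/m = (1 + 0.42) / 2.326241 ≈ 0.610427.
With c = 0.42 and rr = 0.167, the ratio of excess reserves to deposits is 0.610427 − 0.42 − 0.167 = 0.023427.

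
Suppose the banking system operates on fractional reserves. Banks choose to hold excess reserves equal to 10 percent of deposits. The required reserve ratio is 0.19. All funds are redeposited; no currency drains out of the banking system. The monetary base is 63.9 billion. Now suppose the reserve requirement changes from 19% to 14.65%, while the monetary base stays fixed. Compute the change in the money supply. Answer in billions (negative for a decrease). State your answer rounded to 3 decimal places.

Initially m₁ = 1 / (0.19 + 0.1) ≈ 3.448276, so M₁ = 3.448276 × 63.9 ≈ 220.3448 billion.
After the change m₂ = 1 / (0.1465 + 0.1) ≈ 4.056795, so M₂ = 4.056795 × 63.9 ≈ 259.2292 billion.
ΔM = M₂ − M₁ = 259.2292 − 220.3448 = 38.8844 billion.

38.884 billion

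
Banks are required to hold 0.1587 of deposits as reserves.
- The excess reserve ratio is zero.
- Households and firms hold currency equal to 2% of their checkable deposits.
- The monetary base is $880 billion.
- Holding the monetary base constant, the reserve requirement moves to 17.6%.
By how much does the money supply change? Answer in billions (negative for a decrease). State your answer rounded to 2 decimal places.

Initially m₁ = (1 + 0.02) / (0.1587 + 0.02) ≈ 5.707890, so M₁ = 5.707890 × 880 = 5022.9432 billion.
After the change m₂ = (1 + 0.02) / (0.176 + 0.02) ≈ 5.204082, so M₂ = 5.204082 × 880 ≈ 4579.5922 billion.
ΔM = M₂ − M₁ = 4579.5922 − 5022.9432 = -443.351 billion.

-443.35 billion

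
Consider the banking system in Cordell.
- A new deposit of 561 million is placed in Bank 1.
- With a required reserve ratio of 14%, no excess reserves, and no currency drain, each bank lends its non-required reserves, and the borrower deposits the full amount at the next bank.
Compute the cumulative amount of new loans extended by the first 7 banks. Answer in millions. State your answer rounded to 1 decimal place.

Bank i lends (1 − rr)^i of the original deposit: Bank 1 lends 561·0.8600 = 482.4600, Bank 2 lends 561·0.8600² = 414.9156, and so on.
Summing a geometric series: total = 561·[0.8600·(1 − 0.8600^7) / (1 − 0.8600)] ≈ 2247.1339 million.

2247.1 million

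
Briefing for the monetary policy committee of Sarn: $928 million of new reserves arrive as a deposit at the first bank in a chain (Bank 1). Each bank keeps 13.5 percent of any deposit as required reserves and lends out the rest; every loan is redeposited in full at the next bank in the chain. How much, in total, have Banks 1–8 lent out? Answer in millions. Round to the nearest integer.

$4082 million

Bank i lends (1 − rr)^i of the original deposit: Bank 1 lends 928·0.8650 = 802.7200, Bank 2 lends 928·0.8650² = 694.3528, and so on.
Summing a geometric series: total = 928·[0.8650·(1 − 0.8650^8) / (1 − 0.8650)] ≈ 4082.4463 million.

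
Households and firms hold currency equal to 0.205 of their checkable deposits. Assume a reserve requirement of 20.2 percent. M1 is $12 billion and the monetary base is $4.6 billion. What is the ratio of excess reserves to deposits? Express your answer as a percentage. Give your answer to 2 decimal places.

5.49%

Using m = M/MB = 12/4.6 ≈ 2.608696. Since m = (1 + c)/(c + rr + e), the denominator satisfies c + rr + e = (1 + c)/m = (1 + 0.205) / 2.608696 ≈ 0.461917.
With c = 0.205 and rr = 0.202, the ratio of excess reserves to deposits is 0.461917 − 0.205 − 0.202 = 0.054917.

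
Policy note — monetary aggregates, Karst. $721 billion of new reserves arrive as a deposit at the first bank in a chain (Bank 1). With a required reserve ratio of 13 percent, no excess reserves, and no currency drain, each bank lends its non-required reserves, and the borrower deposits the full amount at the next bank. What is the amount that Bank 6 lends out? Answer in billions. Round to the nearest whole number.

$313 billion

Each bank lends a fraction (1 − rr) = 0.8700 of the deposit it receives, so Bank 6 receives 721·0.8700^5 and lends 721·0.8700^6 ≈ 312.6445 billion.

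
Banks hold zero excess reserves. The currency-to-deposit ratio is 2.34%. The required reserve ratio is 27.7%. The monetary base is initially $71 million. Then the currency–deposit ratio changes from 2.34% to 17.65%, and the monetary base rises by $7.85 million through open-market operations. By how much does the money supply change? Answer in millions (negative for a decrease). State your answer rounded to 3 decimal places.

-37.324 million

Before: m₁ = (1 + 0.0234) / (0.277 + 0.0234) ≈ 3.406791, MB₁ = 71, so M₁ = 3.406791 × 71 ≈ 241.8822 million.
After: m₂ = (1 + 0.1765) / (0.277 + 0.1765) ≈ 2.594267, MB₂ = 71 + 7.85 = 78.85, so M₂ = 2.594267 × 78.85 ≈ 204.558 million.
ΔM = M₂ − M₁ = 204.558 − 241.8822 = -37.3242 million.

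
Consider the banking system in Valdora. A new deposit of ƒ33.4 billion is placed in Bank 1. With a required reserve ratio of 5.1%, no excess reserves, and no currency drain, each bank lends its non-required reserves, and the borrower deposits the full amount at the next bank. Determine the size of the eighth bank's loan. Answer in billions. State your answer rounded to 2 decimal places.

ƒ21.97 billion

Each bank lends a fraction (1 − rr) = 0.9490 of the deposit it receives, so Bank 8 receives 33.4·0.9490^7 and lends 33.4·0.9490^8 ≈ 21.9723 billion.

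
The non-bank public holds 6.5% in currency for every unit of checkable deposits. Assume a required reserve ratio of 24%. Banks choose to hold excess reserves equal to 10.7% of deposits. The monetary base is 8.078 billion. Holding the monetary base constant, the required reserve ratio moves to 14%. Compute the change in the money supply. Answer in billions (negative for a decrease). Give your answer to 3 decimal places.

6.693 billion

Initially m₁ = (1 + 0.065) / (0.24 + 0.107 + 0.065) ≈ 2.58495, so M₁ = 2.58495 × 8.078 ≈ 20.8812 billion.
After the change m₂ = (1 + 0.065) / (0.14 + 0.107 + 0.065) ≈ 3.41346, so M₂ = 3.41346 × 8.078 ≈ 27.5739 billion.
ΔM = M₂ − M₁ = 27.5739 − 20.8812 = 6.6927 billion.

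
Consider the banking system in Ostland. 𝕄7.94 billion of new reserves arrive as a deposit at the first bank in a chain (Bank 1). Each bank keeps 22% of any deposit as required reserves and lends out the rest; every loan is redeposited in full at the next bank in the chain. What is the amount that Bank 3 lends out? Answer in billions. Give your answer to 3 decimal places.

𝕄3.768 billion

Each bank lends a fraction (1 − rr) = 0.7800 of the deposit it receives, so Bank 3 receives 7.94·0.7800^2 and lends 7.94·0.7800^3 ≈ 3.7679 billion.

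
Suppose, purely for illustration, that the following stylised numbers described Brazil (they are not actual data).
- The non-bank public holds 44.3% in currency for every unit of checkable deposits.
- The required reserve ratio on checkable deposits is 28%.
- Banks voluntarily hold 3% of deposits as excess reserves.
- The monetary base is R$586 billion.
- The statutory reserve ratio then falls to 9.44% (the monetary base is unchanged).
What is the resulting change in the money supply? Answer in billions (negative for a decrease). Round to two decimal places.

R$367.33 billion

Initially m₁ = (1 + 0.443) / (0.28 + 0.03 + 0.443) ≈ 1.916335, so M₁ = 1.916335 × 586 ≈ 1122.9723 billion.
After the change m₂ = (1 + 0.443) / (0.0944 + 0.03 + 0.443) ≈ 2.543179, so M₂ = 2.543179 × 586 ≈ 1490.3029 billion.
ΔM = M₂ − M₁ = 1490.3029 − 1122.9723 = 367.3306 billion.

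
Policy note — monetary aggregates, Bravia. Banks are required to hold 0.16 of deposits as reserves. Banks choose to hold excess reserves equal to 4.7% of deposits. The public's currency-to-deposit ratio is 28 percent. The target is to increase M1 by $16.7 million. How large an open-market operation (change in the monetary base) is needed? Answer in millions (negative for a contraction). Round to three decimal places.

The money multiplier is m = (1 + c) / (rr + e + c) = (1 + 0.28) / (0.16 + 0.047 + 0.28) ≈ 2.628337.
ΔMB = ΔM / m = (+16.7) / 2.628337 ≈ 6.3538 million.

$6.354 million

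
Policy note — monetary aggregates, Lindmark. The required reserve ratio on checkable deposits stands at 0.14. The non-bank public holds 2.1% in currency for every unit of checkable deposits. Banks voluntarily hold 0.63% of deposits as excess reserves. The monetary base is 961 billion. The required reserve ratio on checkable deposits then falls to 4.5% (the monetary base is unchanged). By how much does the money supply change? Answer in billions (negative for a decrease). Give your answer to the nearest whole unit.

7706 billion

Initially m₁ = (1 + 0.021) / (0.14 + 0.0063 + 0.021) ≈ 6.1028, so M₁ = 6.1028 × 961 = 5864.7908 billion.
After the change m₂ = (1 + 0.021) / (0.045 + 0.0063 + 0.021) ≈ 14.1217, so M₂ = 14.1217 × 961 = 13570.9537 billion.
ΔM = M₂ − M₁ = 13570.9537 − 5864.7908 = 7706.1629 billion.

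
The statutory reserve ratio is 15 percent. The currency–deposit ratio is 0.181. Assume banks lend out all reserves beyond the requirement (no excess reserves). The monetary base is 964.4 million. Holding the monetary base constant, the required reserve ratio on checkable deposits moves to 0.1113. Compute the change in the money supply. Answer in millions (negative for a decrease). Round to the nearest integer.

456 million

Initially m₁ = (1 + 0.181) / (0.15 + 0.181) ≈ 3.5680, so M₁ = 3.5680 × 964.4 = 3440.9792 million.
After the change m₂ = (1 + 0.181) / (0.1113 + 0.181) ≈ 4.0404, so M₂ = 4.0404 × 964.4 ≈ 3896.5618 million.
ΔM = M₂ − M₁ = 3896.5618 − 3440.9792 = 455.5826 million.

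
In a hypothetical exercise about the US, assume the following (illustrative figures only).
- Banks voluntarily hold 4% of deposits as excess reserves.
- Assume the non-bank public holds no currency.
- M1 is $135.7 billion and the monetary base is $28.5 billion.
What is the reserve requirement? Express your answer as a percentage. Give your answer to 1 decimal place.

Using m = M/MB = 135.7/28.5 ≈ 4.761404. Since m = (1 + c)/(c + rr + e), the denominator satisfies c + rr + e = (1 + c)/m = (1 + 0) / 4.761404 ≈ 0.210022.
With c = 0 and e = 0.04, the reserve requirement is 0.210022 − 0 − 0.04 = 0.170022.

17.0%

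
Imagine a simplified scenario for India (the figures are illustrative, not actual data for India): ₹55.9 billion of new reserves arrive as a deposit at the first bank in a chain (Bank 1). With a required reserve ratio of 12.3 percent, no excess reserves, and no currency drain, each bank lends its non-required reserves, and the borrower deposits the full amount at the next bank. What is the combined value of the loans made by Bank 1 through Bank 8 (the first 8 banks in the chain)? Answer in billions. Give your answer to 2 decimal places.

Bank i lends (1 − rr)^i of the original deposit: Bank 1 lends 55.9·0.8770 = 49.0243, Bank 2 lends 55.9·0.8770² ≈ 42.9943, and so on.
Summing a geometric series: total = 55.9·[0.8770·(1 − 0.8770^8) / (1 − 0.8770)] ≈ 259.0944 billion.

₹259.09 billion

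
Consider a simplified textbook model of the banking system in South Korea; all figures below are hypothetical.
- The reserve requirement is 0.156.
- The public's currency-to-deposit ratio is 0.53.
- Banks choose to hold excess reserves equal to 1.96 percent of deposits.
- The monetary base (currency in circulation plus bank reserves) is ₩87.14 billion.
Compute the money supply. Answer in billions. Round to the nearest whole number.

The money multiplier is m = (1 + c) / (rr + e + c) = (1 + 0.53) / (0.156 + 0.0196 + 0.53) ≈ 2.1684.
So M = m × MB = 2.1684 × 87.14 ≈ 188.9544 billion.

₩189 billion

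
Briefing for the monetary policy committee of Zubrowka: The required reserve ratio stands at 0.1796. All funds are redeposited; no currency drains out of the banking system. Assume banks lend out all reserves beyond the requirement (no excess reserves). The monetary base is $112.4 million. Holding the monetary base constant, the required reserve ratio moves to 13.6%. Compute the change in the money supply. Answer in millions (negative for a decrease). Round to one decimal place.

Initially m₁ = 1 / (0.1796) ≈ 5.56793, so M₁ = 5.56793 × 112.4 ≈ 625.8353 million.
After the change m₂ = 1 / (0.136) ≈ 7.35294, so M₂ = 7.35294 × 112.4 ≈ 826.4705 million.
ΔM = M₂ − M₁ = 826.4705 − 625.8353 = 200.6352 million.

$200.6 million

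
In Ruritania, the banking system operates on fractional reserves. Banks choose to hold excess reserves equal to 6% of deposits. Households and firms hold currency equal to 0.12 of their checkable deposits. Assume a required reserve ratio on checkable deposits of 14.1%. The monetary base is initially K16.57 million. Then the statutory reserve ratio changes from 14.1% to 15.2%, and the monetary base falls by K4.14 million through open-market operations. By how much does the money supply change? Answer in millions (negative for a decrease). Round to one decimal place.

-15.9 million

Before: m₁ = (1 + 0.12) / (0.141 + 0.06 + 0.12) ≈ 3.4891, MB₁ = 16.57, so M₁ = 3.4891 × 16.57 ≈ 57.8144 million.
After: m₂ = (1 + 0.12) / (0.152 + 0.06 + 0.12) ≈ 3.3735, MB₂ = 16.57 − 4.14 = 12.43, so M₂ = 3.3735 × 12.43 ≈ 41.9326 million.
ΔM = M₂ − M₁ = 41.9326 − 57.8144 = -15.8818 million.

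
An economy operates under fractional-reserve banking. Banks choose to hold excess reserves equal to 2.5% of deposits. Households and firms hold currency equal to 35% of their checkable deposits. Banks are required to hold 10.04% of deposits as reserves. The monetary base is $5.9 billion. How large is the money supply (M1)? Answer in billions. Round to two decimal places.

$16.75 billion

The money multiplier is m = (1 + c) / (rr + e + c) = (1 + 0.35) / (0.1004 + 0.025 + 0.35) ≈ 2.8397.
So M = m × MB = 2.8397 × 5.9 ≈ 16.7542 billion.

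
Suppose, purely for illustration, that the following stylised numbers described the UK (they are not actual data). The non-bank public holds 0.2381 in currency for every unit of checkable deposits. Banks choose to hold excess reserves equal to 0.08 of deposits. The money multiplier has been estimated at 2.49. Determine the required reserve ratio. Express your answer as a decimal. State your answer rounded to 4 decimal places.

0.1791

Using m = 2.49. Since m = (1 + c)/(c + rr + e), the denominator satisfies c + rr + e = (1 + c)/m = (1 + 0.2381) / 2.49 ≈ 0.497229.
With c = 0.2381 and e = 0.08, the required reserve ratio is 0.497229 − 0.2381 − 0.08 = 0.179129.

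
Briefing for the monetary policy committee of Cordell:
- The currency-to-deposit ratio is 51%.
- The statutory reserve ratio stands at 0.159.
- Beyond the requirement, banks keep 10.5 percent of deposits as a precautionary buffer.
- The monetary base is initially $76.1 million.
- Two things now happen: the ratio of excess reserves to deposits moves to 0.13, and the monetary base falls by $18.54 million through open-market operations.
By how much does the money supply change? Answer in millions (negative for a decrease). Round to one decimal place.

Before: m₁ = (1 + 0.51) / (0.159 + 0.105 + 0.51) ≈ 1.9509, MB₁ = 76.1, so M₁ = 1.9509 × 76.1 ≈ 148.4635 million.
After: m₂ = (1 + 0.51) / (0.159 + 0.13 + 0.51) ≈ 1.8899, MB₂ = 76.1 − 18.54 = 57.56, so M₂ = 1.8899 × 57.56 ≈ 108.7826 million.
ΔM = M₂ − M₁ = 108.7826 − 148.4635 = -39.6809 million.

-39.7 million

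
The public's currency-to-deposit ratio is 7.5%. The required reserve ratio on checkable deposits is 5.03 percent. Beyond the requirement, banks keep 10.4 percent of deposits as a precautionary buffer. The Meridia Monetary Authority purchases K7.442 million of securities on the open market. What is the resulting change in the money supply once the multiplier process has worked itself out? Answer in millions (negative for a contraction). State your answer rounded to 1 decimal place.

K34.9 million

The money multiplier is m = (1 + c) / (rr + e + c) = (1 + 0.075) / (0.0503 + 0.104 + 0.075) ≈ 4.6882.
The purchase adds 7.442 million of base, so ΔM = m × ΔMB = 4.6882 × (+7.442) ≈ 34.8896 million.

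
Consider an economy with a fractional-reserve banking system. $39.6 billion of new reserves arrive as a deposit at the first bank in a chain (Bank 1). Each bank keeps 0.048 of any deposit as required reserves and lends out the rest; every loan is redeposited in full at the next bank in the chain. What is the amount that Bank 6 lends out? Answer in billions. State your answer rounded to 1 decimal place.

$29.5 billion

Each bank lends a fraction (1 − rr) = 0.9520 of the deposit it receives, so Bank 6 receives 39.6·0.9520^5 and lends 39.6·0.9520^6 ≈ 29.4793 billion.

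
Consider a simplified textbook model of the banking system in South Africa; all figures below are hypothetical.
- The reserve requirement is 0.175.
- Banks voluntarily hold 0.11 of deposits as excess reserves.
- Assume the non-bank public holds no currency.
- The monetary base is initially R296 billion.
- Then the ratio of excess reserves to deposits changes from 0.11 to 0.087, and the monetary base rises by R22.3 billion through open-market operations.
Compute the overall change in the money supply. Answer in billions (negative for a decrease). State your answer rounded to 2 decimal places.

R176.29 billion

Before: m₁ = 1 / (0.175 + 0.11) ≈ 3.508772, MB₁ = 296, so M₁ = 3.508772 × 296 ≈ 1038.5965 billion.
After: m₂ = 1 / (0.175 + 0.087) ≈ 3.816794, MB₂ = 296 + 22.3 = 318.3, so M₂ = 3.816794 × 318.3 ≈ 1214.8855 billion.
ΔM = M₂ − M₁ = 1214.8855 − 1038.5965 = 176.289 billion.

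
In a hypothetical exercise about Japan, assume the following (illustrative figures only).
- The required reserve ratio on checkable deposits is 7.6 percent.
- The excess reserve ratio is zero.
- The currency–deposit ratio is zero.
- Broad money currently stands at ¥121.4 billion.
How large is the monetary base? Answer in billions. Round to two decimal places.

¥9.23 billion

With no currency drain and no excess reserves, the money multiplier is m = 1/rr = 1/0.076 ≈ 13.157895.
The monetary base is MB = M / m = 121.4 / 13.157895 ≈ 9.2264 billion.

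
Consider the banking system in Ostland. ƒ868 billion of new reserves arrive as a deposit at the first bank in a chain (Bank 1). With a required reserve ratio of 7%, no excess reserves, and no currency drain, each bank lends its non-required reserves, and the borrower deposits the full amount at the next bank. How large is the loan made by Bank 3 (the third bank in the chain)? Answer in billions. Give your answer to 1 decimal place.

ƒ698.2 billion

Each bank lends a fraction (1 − rr) = 0.9300 of the deposit it receives, so Bank 3 receives 868·0.9300^2 and lends 868·0.9300^3 ≈ 698.1819 billion.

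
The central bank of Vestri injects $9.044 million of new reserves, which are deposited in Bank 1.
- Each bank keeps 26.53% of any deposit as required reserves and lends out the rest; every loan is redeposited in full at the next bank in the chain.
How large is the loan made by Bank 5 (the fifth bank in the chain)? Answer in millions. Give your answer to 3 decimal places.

Each bank lends a fraction (1 − rr) = 0.7347 of the deposit it receives, so Bank 5 receives 9.044·0.7347^4 and lends 9.044·0.7347^5 ≈ 1.9360 million.

$1.936 million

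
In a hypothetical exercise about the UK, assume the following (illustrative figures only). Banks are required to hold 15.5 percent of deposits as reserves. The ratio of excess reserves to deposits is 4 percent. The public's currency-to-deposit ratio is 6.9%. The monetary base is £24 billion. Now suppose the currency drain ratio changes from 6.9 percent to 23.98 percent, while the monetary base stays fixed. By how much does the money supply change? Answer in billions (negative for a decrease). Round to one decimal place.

-28.7 billion

Initially m₁ = (1 + 0.069) / (0.155 + 0.04 + 0.069) ≈ 4.0492, so M₁ = 4.0492 × 24 = 97.1808 billion.
After the change m₂ = (1 + 0.2398) / (0.155 + 0.04 + 0.2398) ≈ 2.8514, so M₂ = 2.8514 × 24 = 68.4336 billion.
ΔM = M₂ − M₁ = 68.4336 − 97.1808 = -28.7472 billion.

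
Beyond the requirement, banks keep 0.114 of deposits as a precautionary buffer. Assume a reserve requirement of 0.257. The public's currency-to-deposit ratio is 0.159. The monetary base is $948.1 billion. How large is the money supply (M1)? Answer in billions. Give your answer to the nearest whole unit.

The money multiplier is m = (1 + c) / (rr + e + c) = (1 + 0.159) / (0.257 + 0.114 + 0.159) ≈ 2.1868.
So M = m × MB = 2.1868 × 948.1 ≈ 2073.3051 billion.

$2073 billion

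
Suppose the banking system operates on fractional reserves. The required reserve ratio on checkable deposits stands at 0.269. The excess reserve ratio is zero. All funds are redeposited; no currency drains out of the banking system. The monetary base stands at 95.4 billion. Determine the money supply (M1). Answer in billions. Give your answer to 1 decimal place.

354.6 billion

With no currency drain or excess reserves, the money multiplier is m = 1/rr = 1/0.269 ≈ 3.7175.
Money supply M = m × MB = 3.7175 × 95.4 = 354.6495 billion.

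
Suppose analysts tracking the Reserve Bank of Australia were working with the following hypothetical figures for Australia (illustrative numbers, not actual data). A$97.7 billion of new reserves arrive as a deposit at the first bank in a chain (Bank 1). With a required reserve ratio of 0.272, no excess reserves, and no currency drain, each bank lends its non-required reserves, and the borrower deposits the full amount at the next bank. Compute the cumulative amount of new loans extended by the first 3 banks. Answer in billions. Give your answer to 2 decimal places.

Bank i lends (1 − rr)^i of the original deposit: Bank 1 lends 97.7·0.7280 = 71.1256, Bank 2 lends 97.7·0.7280² ≈ 51.7794, and so on.
Summing a geometric series: total = 97.7·[0.7280·(1 − 0.7280^3) / (1 − 0.7280)] ≈ 160.6005 billion.

A$160.60 billion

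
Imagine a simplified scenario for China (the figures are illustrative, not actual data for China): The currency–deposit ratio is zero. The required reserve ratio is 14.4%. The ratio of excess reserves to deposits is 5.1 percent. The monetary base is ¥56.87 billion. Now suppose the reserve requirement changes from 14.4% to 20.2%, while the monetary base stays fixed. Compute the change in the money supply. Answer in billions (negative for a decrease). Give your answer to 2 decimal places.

Initially m₁ = 1 / (0.144 + 0.051) ≈ 5.12821, so M₁ = 5.12821 × 56.87 ≈ 291.6413 billion.
After the change m₂ = 1 / (0.202 + 0.051) ≈ 3.95257, so M₂ = 3.95257 × 56.87 ≈ 224.7827 billion.
ΔM = M₂ − M₁ = 224.7827 − 291.6413 = -66.8586 billion.

-66.86 billion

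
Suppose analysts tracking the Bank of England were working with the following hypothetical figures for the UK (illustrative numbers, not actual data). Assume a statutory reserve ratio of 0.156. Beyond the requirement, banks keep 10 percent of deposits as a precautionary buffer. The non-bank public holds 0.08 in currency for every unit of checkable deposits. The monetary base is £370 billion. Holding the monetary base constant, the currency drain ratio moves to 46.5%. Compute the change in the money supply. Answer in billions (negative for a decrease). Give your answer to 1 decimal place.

Initially m₁ = (1 + 0.08) / (0.156 + 0.1 + 0.08) ≈ 3.21429, so M₁ = 3.21429 × 370 = 1189.2873 billion.
After the change m₂ = (1 + 0.465) / (0.156 + 0.1 + 0.465) ≈ 2.03190, so M₂ = 2.03190 × 370 = 751.803 billion.
ΔM = M₂ − M₁ = 751.803 − 1189.2873 = -437.4843 billion.

-437.5 billion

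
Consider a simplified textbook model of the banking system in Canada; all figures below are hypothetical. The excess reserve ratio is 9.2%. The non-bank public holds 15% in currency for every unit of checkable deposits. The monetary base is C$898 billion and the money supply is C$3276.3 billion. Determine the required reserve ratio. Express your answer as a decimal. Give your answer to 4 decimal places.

0.0732

Using m = M/MB = 3276.3/898 ≈ 3.648441. Since m = (1 + c)/(c + rr + e), the denominator satisfies c + rr + e = (1 + c)/m = (1 + 0.15) / 3.648441 ≈ 0.315203.
With c = 0.15 and e = 0.092, the required reserve ratio is 0.315203 − 0.15 − 0.092 = 0.073203.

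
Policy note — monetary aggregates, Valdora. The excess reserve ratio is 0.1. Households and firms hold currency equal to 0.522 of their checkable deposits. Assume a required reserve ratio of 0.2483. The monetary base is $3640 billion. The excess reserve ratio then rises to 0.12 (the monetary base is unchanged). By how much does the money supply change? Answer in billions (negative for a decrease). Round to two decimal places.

-143.00 billion

Initially m₁ = (1 + 0.522) / (0.2483 + 0.1 + 0.522) ≈ 1.7488222, so M₁ = 1.7488222 × 3640 ≈ 6365.7128 billion.
After the change m₂ = (1 + 0.522) / (0.2483 + 0.12 + 0.522) ≈ 1.7095361, so M₂ = 1.7095361 × 3640 ≈ 6222.7114 billion.
ΔM = M₂ − M₁ = 6222.7114 − 6365.7128 = -143.0014 billion.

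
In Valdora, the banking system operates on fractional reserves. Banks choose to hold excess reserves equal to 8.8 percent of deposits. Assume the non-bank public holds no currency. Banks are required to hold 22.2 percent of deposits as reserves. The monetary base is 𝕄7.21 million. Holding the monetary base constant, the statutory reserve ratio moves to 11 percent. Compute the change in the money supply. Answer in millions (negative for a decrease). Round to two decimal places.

Initially m₁ = 1 / (0.222 + 0.088) ≈ 3.2258, so M₁ = 3.2258 × 7.21 ≈ 23.258 million.
After the change m₂ = 1 / (0.11 + 0.088) ≈ 5.0505, so M₂ = 5.0505 × 7.21 ≈ 36.4141 million.
ΔM = M₂ − M₁ = 36.4141 − 23.258 = 13.1561 million.

𝕄13.16 million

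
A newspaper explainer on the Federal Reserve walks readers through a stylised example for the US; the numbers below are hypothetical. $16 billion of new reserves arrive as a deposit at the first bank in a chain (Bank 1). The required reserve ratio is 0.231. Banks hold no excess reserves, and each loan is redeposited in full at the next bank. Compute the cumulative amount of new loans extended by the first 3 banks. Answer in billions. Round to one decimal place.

Bank i lends (1 − rr)^i of the original deposit: Bank 1 lends 16·0.7690 = 12.3040, Bank 2 lends 16·0.7690² ≈ 9.4618, and so on.
Summing a geometric series: total = 16·[0.7690·(1 − 0.7690^3) / (1 − 0.7690)] ≈ 29.0419 billion.

$29.0 billion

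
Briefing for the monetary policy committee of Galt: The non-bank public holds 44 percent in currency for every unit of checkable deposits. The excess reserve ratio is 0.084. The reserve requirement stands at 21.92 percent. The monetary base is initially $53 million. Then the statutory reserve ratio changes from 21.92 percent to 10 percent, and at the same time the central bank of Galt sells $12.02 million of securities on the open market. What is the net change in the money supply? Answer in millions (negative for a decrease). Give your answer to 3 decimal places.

Before: m₁ = (1 + 0.44) / (0.2192 + 0.084 + 0.44) ≈ 1.937567, MB₁ = 53, so M₁ = 1.937567 × 53 ≈ 102.6911 million.
After: m₂ = (1 + 0.44) / (0.1 + 0.084 + 0.44) ≈ 2.307692, MB₂ = 53 − 12.02 = 40.98, so M₂ = 2.307692 × 40.98 ≈ 94.5692 million.
ΔM = M₂ − M₁ = 94.5692 − 102.6911 = -8.1219 million.

-8.122 million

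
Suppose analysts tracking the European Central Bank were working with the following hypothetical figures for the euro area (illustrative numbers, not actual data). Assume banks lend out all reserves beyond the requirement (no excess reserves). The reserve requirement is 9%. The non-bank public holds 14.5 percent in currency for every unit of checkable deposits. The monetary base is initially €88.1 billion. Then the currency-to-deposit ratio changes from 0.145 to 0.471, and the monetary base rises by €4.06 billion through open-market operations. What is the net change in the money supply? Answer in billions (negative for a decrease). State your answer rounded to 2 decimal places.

-187.60 billion

Before: m₁ = (1 + 0.145) / (0.09 + 0.145) ≈ 4.87234, MB₁ = 88.1, so M₁ = 4.87234 × 88.1 ≈ 429.2532 billion.
After: m₂ = (1 + 0.471) / (0.09 + 0.471) ≈ 2.62210, MB₂ = 88.1 + 4.06 = 92.16, so M₂ = 2.62210 × 92.16 ≈ 241.6527 billion.
ΔM = M₂ − M₁ = 241.6527 − 429.2532 = -187.6005 billion.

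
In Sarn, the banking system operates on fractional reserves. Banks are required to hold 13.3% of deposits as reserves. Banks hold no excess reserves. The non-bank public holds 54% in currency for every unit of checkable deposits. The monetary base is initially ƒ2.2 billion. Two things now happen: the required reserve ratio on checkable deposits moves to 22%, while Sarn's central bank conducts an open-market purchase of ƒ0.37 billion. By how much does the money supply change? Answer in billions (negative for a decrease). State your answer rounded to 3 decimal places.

Before: m₁ = (1 + 0.54) / (0.133 + 0.54) ≈ 2.28826, MB₁ = 2.2, so M₁ = 2.28826 × 2.2 ≈ 5.0342 billion.
After: m₂ = (1 + 0.54) / (0.22 + 0.54) ≈ 2.02632, MB₂ = 2.2 + 0.37 = 2.57, so M₂ = 2.02632 × 2.57 ≈ 5.2076 billion.
ΔM = M₂ − M₁ = 5.2076 − 5.0342 = 0.1734 billion.

ƒ0.173 billion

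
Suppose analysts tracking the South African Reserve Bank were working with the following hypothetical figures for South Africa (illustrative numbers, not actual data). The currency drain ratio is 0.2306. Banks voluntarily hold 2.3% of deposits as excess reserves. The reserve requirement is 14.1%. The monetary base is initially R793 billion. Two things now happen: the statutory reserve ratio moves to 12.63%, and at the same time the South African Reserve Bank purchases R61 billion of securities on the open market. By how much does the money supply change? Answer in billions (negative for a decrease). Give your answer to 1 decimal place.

R293.3 billion

Before: m₁ = (1 + 0.2306) / (0.141 + 0.023 + 0.2306) ≈ 3.11860, MB₁ = 793, so M₁ = 3.11860 × 793 = 2473.0498 billion.
After: m₂ = (1 + 0.2306) / (0.1263 + 0.023 + 0.2306) ≈ 3.23927, MB₂ = 793 + 61 = 854, so M₂ = 3.23927 × 854 ≈ 2766.3366 billion.
ΔM = M₂ − M₁ = 2766.3366 − 2473.0498 = 293.2868 billion.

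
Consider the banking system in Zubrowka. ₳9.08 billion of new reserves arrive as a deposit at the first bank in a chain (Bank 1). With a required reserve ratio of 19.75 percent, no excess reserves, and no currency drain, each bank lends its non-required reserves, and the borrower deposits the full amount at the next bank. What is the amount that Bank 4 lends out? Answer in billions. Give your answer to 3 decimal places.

Each bank lends a fraction (1 − rr) = 0.8025 of the deposit it receives, so Bank 4 receives 9.08·0.8025^3 and lends 9.08·0.8025^4 ≈ 3.7659 billion.

₳3.766 billion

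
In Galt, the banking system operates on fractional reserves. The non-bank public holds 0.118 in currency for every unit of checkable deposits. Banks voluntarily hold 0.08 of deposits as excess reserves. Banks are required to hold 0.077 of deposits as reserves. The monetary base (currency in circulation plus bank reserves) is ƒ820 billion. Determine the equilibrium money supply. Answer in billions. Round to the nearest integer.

The money multiplier is m = (1 + c) / (rr + e + c) = (1 + 0.118) / (0.077 + 0.08 + 0.118) ≈ 4.0655.
So M = m × MB = 4.0655 × 820 = 3333.71 billion.

ƒ3334 billion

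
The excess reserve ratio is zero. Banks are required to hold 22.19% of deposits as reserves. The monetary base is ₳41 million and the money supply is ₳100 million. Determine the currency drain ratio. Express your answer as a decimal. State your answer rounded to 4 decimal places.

0.3188

Using m = M/MB = 100/41 ≈ 2.439024. From m = (1 + c)/(c + rr + e), rearranging gives 1 + c = m·(c + rr + e), so c·(1 − m) = m·(rr + e) − 1.
Hence c = [m·(rr + e) − 1]/(1 − m) = [2.439024 × (0.2219 + 0) − 1] / (1 − 2.439024) ≈ 0.318814.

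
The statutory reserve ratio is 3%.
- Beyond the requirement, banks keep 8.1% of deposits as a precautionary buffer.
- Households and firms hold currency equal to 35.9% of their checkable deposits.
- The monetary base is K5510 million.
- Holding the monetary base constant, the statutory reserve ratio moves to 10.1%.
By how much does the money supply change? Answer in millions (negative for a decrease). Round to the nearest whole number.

Initially m₁ = (1 + 0.359) / (0.03 + 0.081 + 0.359) ≈ 2.89149, so M₁ = 2.89149 × 5510 = 15932.1099 million.
After the change m₂ = (1 + 0.359) / (0.101 + 0.081 + 0.359) ≈ 2.51201, so M₂ = 2.51201 × 5510 = 13841.1751 million.
ΔM = M₂ − M₁ = 13841.1751 − 15932.1099 = -2090.9348 million.

-2091 million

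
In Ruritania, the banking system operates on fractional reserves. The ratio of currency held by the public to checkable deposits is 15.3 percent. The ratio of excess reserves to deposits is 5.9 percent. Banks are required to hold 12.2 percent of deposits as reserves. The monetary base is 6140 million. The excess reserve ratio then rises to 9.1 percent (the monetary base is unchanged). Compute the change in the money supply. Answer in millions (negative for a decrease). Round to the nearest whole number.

Initially m₁ = (1 + 0.153) / (0.122 + 0.059 + 0.153) ≈ 3.45210, so M₁ = 3.45210 × 6140 = 21195.894 million.
After the change m₂ = (1 + 0.153) / (0.122 + 0.091 + 0.153) ≈ 3.15027, so M₂ = 3.15027 × 6140 = 19342.6578 million.
ΔM = M₂ − M₁ = 19342.6578 − 21195.894 = -1853.2362 million.

-1853 million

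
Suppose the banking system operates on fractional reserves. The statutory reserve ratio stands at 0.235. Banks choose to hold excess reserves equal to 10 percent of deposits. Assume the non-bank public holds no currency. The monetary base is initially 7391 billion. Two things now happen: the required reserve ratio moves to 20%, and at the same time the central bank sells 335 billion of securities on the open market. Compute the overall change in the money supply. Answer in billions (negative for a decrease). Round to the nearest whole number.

Before: m₁ = 1 / (0.235 + 0.1) ≈ 2.98507, MB₁ = 7391, so M₁ = 2.98507 × 7391 ≈ 22062.6524 billion.
After: m₂ = 1 / (0.2 + 0.1) ≈ 3.33333, MB₂ = 7391 − 335 = 7056, so M₂ = 3.33333 × 7056 ≈ 23519.9765 billion.
ΔM = M₂ − M₁ = 23519.9765 − 22062.6524 = 1457.3241 billion.

1457 billion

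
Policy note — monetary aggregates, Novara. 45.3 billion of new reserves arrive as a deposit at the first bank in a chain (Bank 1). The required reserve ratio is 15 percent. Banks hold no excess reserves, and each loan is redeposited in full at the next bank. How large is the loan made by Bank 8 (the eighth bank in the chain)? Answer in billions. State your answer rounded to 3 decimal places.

Each bank lends a fraction (1 − rr) = 0.8500 of the deposit it receives, so Bank 8 receives 45.3·0.8500^7 and lends 45.3·0.8500^8 ≈ 12.3438 billion.

12.344 billion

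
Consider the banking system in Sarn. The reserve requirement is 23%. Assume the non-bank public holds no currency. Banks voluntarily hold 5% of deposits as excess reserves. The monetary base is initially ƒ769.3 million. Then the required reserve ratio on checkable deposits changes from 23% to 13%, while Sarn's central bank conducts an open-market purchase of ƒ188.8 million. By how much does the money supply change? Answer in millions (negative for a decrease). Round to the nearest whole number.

Before: m₁ = 1 / (0.23 + 0.05) ≈ 3.5714, MB₁ = 769.3, so M₁ = 3.5714 × 769.3 ≈ 2747.478 million.
After: m₂ = 1 / (0.13 + 0.05) ≈ 5.5556, MB₂ = 769.3 + 188.8 = 958.1, so M₂ = 5.5556 × 958.1 ≈ 5322.8204 million.
ΔM = M₂ − M₁ = 5322.8204 − 2747.478 = 2575.3424 million.

ƒ2575 million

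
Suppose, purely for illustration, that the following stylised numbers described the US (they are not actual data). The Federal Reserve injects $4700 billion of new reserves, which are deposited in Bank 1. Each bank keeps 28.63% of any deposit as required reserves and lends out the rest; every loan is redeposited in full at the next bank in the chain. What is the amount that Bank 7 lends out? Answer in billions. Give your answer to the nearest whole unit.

$443 billion

Each bank lends a fraction (1 − rr) = 0.7137 of the deposit it receives, so Bank 7 receives 4700·0.7137^6 and lends 4700·0.7137^7 ≈ 443.3102 billion.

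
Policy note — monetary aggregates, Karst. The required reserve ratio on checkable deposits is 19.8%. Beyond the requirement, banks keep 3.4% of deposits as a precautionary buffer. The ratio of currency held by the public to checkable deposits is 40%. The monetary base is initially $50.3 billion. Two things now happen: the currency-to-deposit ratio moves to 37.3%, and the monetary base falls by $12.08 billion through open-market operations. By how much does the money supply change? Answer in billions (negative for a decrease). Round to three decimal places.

Before: m₁ = (1 + 0.4) / (0.198 + 0.034 + 0.4) ≈ 2.215190, MB₁ = 50.3, so M₁ = 2.215190 × 50.3 ≈ 111.4241 billion.
After: m₂ = (1 + 0.373) / (0.198 + 0.034 + 0.373) ≈ 2.269421, MB₂ = 50.3 − 12.08 = 38.22, so M₂ = 2.269421 × 38.22 ≈ 86.7373 billion.
ΔM = M₂ − M₁ = 86.7373 − 111.4241 = -24.6868 billion.

-24.687 billion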